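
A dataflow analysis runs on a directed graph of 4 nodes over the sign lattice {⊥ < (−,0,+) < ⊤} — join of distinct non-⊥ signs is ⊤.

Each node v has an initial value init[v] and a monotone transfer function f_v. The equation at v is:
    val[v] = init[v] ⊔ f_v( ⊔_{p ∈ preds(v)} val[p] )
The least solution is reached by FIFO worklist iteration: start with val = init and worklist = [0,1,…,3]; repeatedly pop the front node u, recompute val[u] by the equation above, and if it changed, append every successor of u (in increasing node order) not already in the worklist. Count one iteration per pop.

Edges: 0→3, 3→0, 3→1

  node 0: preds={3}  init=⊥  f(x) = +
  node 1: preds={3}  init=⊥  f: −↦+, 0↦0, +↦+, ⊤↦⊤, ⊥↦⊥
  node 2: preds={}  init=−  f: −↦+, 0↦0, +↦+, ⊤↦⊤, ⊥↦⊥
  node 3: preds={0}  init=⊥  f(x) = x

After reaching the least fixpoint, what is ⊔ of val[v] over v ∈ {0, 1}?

+

Trace (6 dequeues):
  [1] u=0 | in ⊥ | out + | prev ⊥ | push {}
  [2] u=1 | in ⊥ | out ⊥ | ==
  [3] u=2 | in ⊥ | out − | ==
  [4] u=3 | in + | out + | prev ⊥ | push {0,1}
  [5] u=0 | in + | out + | ==
  [6] u=1 | in + | out + | prev ⊥ | push {}

Converged values:
  [0] +
  [1] +
  [2] −
  [3] +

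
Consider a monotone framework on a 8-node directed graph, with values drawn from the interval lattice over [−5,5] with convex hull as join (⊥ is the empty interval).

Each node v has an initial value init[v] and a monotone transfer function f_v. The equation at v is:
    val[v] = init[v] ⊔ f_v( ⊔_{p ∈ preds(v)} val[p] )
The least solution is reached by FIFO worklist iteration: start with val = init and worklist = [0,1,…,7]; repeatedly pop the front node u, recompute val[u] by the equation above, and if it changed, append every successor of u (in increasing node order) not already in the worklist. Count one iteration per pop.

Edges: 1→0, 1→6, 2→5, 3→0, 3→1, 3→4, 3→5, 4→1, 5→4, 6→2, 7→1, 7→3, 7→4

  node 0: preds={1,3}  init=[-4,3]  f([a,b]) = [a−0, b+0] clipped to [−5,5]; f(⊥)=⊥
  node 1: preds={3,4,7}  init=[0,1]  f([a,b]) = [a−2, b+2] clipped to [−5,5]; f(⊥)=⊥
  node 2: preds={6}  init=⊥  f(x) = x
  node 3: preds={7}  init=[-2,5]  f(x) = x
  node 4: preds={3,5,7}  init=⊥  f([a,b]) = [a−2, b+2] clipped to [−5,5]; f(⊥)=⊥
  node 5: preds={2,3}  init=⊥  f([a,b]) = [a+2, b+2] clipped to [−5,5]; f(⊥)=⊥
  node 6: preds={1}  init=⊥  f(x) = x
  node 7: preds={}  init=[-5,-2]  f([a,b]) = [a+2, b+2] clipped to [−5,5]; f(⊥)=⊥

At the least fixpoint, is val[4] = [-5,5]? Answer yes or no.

yes

Trace (13 dequeues):
  [1] u=0 | in [-2,5] | out [-4,5] | prev [-4,3] | push {}
  [2] u=1 | in [-5,5] | out [-5,5] | prev [0,1] | push {0}
  [3] u=2 | in ⊥ | out ⊥ | ==
  [4] u=3 | in [-5,-2] | out [-5,5] | prev [-2,5] | push {1}
  [5] u=4 | in [-5,5] | out [-5,5] | prev ⊥ | push {}
  [6] u=5 | in [-5,5] | out [-3,5] | prev ⊥ | push {4}
  [7] u=6 | in [-5,5] | out [-5,5] | prev ⊥ | push {2}
  [8] u=7 | in ⊥ | out [-5,-2] | ==
  [9] u=0 | in [-5,5] | out [-5,5] | prev [-4,5] | push {}
  [10] u=1 | in [-5,5] | out [-5,5] | ==
  [11] u=4 | in [-5,5] | out [-5,5] | ==
  [12] u=2 | in [-5,5] | out [-5,5] | prev ⊥ | push {5}
  [13] u=5 | in [-5,5] | out [-3,5] | ==

Converged values:
  [0] [-5,5]
  [1] [-5,5]
  [2] [-5,5]
  [3] [-5,5]
  [4] [-5,5]
  [5] [-3,5]
  [6] [-5,5]
  [7] [-5,-2]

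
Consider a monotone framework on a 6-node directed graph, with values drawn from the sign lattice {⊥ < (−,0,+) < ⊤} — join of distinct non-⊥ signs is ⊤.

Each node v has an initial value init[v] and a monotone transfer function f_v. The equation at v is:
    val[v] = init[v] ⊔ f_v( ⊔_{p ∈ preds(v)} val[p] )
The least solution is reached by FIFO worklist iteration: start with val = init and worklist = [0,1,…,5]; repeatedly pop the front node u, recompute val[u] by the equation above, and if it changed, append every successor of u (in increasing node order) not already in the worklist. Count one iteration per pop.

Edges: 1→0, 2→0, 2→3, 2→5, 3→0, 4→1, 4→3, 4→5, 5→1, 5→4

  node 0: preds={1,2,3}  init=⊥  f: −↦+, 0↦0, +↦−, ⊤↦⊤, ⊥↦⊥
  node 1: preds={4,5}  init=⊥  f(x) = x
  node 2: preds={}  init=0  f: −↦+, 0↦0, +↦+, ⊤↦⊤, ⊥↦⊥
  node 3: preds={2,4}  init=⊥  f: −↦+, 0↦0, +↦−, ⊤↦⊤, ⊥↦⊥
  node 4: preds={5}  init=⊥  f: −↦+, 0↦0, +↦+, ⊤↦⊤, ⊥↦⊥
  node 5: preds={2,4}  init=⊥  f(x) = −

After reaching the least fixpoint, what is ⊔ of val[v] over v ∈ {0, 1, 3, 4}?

⊤

Worklist (14 pops):
  #1 pop 0: in=0 → 0 (was ⊥); enqueue []
  #2 pop 1: in=⊥ → ⊥ (no change)
  #3 pop 2: in=⊥ → 0 (no change)
  #4 pop 3: in=0 → 0 (was ⊥); enqueue [0]
  #5 pop 4: in=⊥ → ⊥ (no change)
  #6 pop 5: in=0 → − (was ⊥); enqueue [1,4]
  #7 pop 0: in=0 → 0 (no change)
  #8 pop 1: in=− → − (was ⊥); enqueue [0]
  #9 pop 4: in=− → + (was ⊥); enqueue [1,3,5]
  #10 pop 0: in=⊤ → ⊤ (was 0); enqueue []
  #11 pop 1: in=⊤ → ⊤ (was −); enqueue [0]
  #12 pop 3: in=⊤ → ⊤ (was 0); enqueue []
  #13 pop 5: in=⊤ → − (no change)
  #14 pop 0: in=⊤ → ⊤ (no change)

Fixpoint:
  val[0] = ⊤
  val[1] = ⊤
  val[2] = 0
  val[3] = ⊤
  val[4] = +
  val[5] = −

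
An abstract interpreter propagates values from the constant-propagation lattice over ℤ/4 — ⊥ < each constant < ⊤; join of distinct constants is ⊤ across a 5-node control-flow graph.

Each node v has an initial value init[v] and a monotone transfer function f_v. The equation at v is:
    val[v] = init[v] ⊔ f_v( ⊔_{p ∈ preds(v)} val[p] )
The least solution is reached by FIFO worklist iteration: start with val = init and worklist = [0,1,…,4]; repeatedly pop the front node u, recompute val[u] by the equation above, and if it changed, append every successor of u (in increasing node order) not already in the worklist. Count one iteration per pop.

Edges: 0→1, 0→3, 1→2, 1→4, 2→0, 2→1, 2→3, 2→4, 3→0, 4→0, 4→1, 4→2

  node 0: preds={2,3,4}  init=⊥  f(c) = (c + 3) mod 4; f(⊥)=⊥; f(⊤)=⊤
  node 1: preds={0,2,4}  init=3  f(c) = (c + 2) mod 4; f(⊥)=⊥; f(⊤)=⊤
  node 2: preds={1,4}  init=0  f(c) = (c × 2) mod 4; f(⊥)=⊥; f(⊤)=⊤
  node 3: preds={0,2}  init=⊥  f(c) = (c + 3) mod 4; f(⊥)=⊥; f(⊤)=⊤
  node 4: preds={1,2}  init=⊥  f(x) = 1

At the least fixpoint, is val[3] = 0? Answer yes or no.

Iteration log — 9 steps:
  step 1. node 0  ⊔preds=0  new=3  old=⊥  +wl: 
  step 2. node 1  ⊔preds=⊤  new=⊤  old=3  +wl: 
  step 3. node 2  ⊔preds=⊤  new=⊤  old=0  +wl: 0,1
  step 4. node 3  ⊔preds=⊤  new=⊤  old=⊥  +wl: 
  step 5. node 4  ⊔preds=⊤  new=1  old=⊥  +wl: 2
  step 6. node 0  ⊔preds=⊤  new=⊤  old=3  +wl: 3
  step 7. node 1  ⊔preds=⊤  new=⊤  stable
  step 8. node 2  ⊔preds=⊤  new=⊤  stable
  step 9. node 3  ⊔preds=⊤  new=⊤  stable

Least fixpoint reached:
  node 0: ⊤
  node 1: ⊤
  node 2: ⊤
  node 3: ⊤
  node 4: 1

no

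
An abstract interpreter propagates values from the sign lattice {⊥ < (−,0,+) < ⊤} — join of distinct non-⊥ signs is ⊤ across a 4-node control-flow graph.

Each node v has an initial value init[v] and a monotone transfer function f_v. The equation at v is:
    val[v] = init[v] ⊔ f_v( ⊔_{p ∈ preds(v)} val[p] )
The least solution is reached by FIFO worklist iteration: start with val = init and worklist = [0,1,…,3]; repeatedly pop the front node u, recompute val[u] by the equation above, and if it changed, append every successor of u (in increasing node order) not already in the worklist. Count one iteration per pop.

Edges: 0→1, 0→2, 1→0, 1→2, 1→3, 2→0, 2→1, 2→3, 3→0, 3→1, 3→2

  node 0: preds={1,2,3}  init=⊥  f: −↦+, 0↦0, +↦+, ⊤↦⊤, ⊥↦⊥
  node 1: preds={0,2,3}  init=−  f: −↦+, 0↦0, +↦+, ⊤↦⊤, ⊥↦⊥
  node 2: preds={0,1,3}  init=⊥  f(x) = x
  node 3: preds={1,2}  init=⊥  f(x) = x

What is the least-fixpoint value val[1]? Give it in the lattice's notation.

⊤

Iteration log — 7 steps:
  step 1. node 0  ⊔preds=−  new=+  old=⊥  +wl: 
  step 2. node 1  ⊔preds=+  new=⊤  old=−  +wl: 0
  step 3. node 2  ⊔preds=⊤  new=⊤  old=⊥  +wl: 1
  step 4. node 3  ⊔preds=⊤  new=⊤  old=⊥  +wl: 2
  step 5. node 0  ⊔preds=⊤  new=⊤  old=+  +wl: 
  step 6. node 1  ⊔preds=⊤  new=⊤  stable
  step 7. node 2  ⊔preds=⊤  new=⊤  stable

Least fixpoint reached:
  node 0: ⊤
  node 1: ⊤
  node 2: ⊤
  node 3: ⊤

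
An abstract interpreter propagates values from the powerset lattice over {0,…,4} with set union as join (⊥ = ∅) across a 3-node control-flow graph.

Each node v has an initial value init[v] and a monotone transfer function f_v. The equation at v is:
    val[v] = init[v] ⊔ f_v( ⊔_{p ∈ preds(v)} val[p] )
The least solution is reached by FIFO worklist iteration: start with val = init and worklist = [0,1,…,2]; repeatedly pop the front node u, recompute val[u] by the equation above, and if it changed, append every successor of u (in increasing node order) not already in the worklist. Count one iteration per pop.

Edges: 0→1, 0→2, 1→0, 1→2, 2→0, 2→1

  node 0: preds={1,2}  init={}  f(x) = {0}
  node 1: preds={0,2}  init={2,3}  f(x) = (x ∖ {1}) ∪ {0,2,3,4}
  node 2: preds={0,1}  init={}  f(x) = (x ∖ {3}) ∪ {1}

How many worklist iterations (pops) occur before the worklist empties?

5

Iteration log — 5 steps:
  step 1. node 0  ⊔preds={2,3}  new={0}  old={}  +wl: 
  step 2. node 1  ⊔preds={0}  new={0,2,3,4}  old={2,3}  +wl: 0
  step 3. node 2  ⊔preds={0,2,3,4}  new={0,1,2,4}  old={}  +wl: 1
  step 4. node 0  ⊔preds={0,1,2,3,4}  new={0}  stable
  step 5. node 1  ⊔preds={0,1,2,4}  new={0,2,3,4}  stable

Least fixpoint reached:
  node 0: {0}
  node 1: {0,2,3,4}
  node 2: {0,1,2,4}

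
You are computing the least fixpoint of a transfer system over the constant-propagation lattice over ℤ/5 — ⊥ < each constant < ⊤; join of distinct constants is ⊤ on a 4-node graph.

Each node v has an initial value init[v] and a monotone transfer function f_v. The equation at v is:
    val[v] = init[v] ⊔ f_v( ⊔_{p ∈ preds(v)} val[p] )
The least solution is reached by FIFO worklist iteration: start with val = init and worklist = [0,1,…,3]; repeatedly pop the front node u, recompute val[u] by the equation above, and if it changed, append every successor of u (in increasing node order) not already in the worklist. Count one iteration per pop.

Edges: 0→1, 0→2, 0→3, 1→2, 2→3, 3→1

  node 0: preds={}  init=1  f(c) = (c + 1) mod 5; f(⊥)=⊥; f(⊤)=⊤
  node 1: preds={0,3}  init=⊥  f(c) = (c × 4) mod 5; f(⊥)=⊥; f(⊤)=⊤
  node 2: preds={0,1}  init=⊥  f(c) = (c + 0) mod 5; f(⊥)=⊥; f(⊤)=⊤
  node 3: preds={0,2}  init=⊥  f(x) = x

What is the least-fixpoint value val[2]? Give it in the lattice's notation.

Worklist (6 pops):
  #1 pop 0: in=⊥ → 1 (no change)
  #2 pop 1: in=1 → 4 (was ⊥); enqueue []
  #3 pop 2: in=⊤ → ⊤ (was ⊥); enqueue []
  #4 pop 3: in=⊤ → ⊤ (was ⊥); enqueue [1]
  #5 pop 1: in=⊤ → ⊤ (was 4); enqueue [2]
  #6 pop 2: in=⊤ → ⊤ (no change)

Fixpoint:
  val[0] = 1
  val[1] = ⊤
  val[2] = ⊤
  val[3] = ⊤

⊤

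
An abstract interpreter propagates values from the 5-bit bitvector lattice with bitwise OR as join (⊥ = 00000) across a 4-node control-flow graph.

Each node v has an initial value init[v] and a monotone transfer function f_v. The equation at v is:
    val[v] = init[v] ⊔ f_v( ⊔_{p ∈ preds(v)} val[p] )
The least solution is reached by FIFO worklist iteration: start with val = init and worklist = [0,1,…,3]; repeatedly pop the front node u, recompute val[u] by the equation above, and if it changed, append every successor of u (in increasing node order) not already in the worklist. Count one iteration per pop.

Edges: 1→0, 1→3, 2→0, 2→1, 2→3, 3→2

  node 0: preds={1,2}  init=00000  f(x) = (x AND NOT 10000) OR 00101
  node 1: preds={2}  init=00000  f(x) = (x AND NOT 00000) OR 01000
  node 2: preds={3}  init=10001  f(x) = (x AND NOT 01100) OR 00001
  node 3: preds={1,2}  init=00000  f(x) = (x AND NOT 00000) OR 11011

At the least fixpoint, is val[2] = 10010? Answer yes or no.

Iteration log — 10 steps:
  step 1. node 0  ⊔preds=10001  new=00101  old=00000  +wl: 
  step 2. node 1  ⊔preds=10001  new=11001  old=00000  +wl: 0
  step 3. node 2  ⊔preds=00000  new=10001  stable
  step 4. node 3  ⊔preds=11001  new=11011  old=00000  +wl: 2
  step 5. node 0  ⊔preds=11001  new=01101  old=00101  +wl: 
  step 6. node 2  ⊔preds=11011  new=10011  old=10001  +wl: 0,1,3
  step 7. node 0  ⊔preds=11011  new=01111  old=01101  +wl: 
  step 8. node 1  ⊔preds=10011  new=11011  old=11001  +wl: 0
  step 9. node 3  ⊔preds=11011  new=11011  stable
  step 10. node 0  ⊔preds=11011  new=01111  stable

Least fixpoint reached:
  node 0: 01111
  node 1: 11011
  node 2: 10011
  node 3: 11011

no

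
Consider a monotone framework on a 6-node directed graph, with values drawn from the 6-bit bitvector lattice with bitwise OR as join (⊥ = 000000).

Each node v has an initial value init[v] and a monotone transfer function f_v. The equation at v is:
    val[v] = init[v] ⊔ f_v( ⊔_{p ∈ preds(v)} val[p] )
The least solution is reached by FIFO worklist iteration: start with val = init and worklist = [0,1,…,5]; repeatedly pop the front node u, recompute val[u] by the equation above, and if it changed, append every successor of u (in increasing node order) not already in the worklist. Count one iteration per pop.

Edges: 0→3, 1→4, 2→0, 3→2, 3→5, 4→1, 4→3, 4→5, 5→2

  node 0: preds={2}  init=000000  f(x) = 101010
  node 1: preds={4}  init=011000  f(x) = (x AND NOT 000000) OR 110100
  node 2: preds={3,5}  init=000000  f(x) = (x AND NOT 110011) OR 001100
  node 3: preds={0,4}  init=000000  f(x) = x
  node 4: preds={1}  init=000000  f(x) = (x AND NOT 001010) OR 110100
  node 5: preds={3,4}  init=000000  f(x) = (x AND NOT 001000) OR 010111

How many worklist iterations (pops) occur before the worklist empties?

12

Iteration log — 12 steps:
  step 1. node 0  ⊔preds=000000  new=101010  old=000000  +wl: 
  step 2. node 1  ⊔preds=000000  new=111100  old=011000  +wl: 
  step 3. node 2  ⊔preds=000000  new=001100  old=000000  +wl: 0
  step 4. node 3  ⊔preds=101010  new=101010  old=000000  +wl: 2
  step 5. node 4  ⊔preds=111100  new=110100  old=000000  +wl: 1,3
  step 6. node 5  ⊔preds=111110  new=110111  old=000000  +wl: 
  step 7. node 0  ⊔preds=001100  new=101010  stable
  step 8. node 2  ⊔preds=111111  new=001100  stable
  step 9. node 1  ⊔preds=110100  new=111100  stable
  step 10. node 3  ⊔preds=111110  new=111110  old=101010  +wl: 2,5
  step 11. node 2  ⊔preds=111111  new=001100  stable
  step 12. node 5  ⊔preds=111110  new=110111  stable

Least fixpoint reached:
  node 0: 101010
  node 1: 111100
  node 2: 001100
  node 3: 111110
  node 4: 110100
  node 5: 110111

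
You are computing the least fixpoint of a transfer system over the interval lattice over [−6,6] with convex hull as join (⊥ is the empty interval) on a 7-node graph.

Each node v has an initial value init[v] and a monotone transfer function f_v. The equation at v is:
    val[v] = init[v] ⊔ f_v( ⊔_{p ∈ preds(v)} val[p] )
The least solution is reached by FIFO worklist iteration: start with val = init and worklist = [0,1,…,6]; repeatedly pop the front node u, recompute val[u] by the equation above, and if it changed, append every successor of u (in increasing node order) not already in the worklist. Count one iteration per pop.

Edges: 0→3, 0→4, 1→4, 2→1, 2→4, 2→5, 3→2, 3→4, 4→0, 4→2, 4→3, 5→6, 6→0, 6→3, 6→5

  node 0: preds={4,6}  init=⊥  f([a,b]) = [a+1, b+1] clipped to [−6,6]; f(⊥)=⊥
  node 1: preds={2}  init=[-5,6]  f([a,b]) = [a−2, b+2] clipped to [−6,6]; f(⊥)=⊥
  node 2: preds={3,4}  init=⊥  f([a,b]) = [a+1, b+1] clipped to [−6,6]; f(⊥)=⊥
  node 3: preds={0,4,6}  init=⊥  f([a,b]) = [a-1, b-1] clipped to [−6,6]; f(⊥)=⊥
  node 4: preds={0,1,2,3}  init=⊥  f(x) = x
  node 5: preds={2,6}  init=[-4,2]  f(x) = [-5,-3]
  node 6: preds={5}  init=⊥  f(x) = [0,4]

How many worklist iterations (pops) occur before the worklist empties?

19

Trace (19 dequeues):
  [1] u=0 | in ⊥ | out ⊥ | ==
  [2] u=1 | in ⊥ | out [-5,6] | ==
  [3] u=2 | in ⊥ | out ⊥ | ==
  [4] u=3 | in ⊥ | out ⊥ | ==
  [5] u=4 | in [-5,6] | out [-5,6] | prev ⊥ | push {0,2,3}
  [6] u=5 | in ⊥ | out [-5,2] | prev [-4,2] | push {}
  [7] u=6 | in [-5,2] | out [0,4] | prev ⊥ | push {5}
  [8] u=0 | in [-5,6] | out [-4,6] | prev ⊥ | push {4}
  [9] u=2 | in [-5,6] | out [-4,6] | prev ⊥ | push {1}
  [10] u=3 | in [-5,6] | out [-6,5] | prev ⊥ | push {2}
  [11] u=5 | in [-4,6] | out [-5,2] | ==
  [12] u=4 | in [-6,6] | out [-6,6] | prev [-5,6] | push {0,3}
  [13] u=1 | in [-4,6] | out [-6,6] | prev [-5,6] | push {4}
  [14] u=2 | in [-6,6] | out [-5,6] | prev [-4,6] | push {1,5}
  [15] u=0 | in [-6,6] | out [-5,6] | prev [-4,6] | push {}
  [16] u=3 | in [-6,6] | out [-6,5] | ==
  [17] u=4 | in [-6,6] | out [-6,6] | ==
  [18] u=1 | in [-5,6] | out [-6,6] | ==
  [19] u=5 | in [-5,6] | out [-5,2] | ==

Converged values:
  [0] [-5,6]
  [1] [-6,6]
  [2] [-5,6]
  [3] [-6,5]
  [4] [-6,6]
  [5] [-5,2]
  [6] [0,4]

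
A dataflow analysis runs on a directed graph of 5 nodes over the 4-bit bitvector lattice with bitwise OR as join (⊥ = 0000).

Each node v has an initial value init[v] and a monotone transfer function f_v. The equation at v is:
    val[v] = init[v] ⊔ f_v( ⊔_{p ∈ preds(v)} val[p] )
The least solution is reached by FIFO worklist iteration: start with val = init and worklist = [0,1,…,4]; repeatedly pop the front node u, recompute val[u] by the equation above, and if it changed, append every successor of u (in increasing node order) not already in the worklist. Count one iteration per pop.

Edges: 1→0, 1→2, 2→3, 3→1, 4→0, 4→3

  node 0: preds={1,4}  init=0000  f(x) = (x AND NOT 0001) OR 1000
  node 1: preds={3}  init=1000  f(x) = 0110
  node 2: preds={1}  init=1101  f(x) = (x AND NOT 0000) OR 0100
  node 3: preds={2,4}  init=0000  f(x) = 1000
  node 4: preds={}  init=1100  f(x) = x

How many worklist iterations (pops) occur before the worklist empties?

Trace (7 dequeues):
  [1] u=0 | in 1100 | out 1100 | prev 0000 | push {}
  [2] u=1 | in 0000 | out 1110 | prev 1000 | push {0}
  [3] u=2 | in 1110 | out 1111 | prev 1101 | push {}
  [4] u=3 | in 1111 | out 1000 | prev 0000 | push {1}
  [5] u=4 | in 0000 | out 1100 | ==
  [6] u=0 | in 1110 | out 1110 | prev 1100 | push {}
  [7] u=1 | in 1000 | out 1110 | ==

Converged values:
  [0] 1110
  [1] 1110
  [2] 1111
  [3] 1000
  [4] 1100

7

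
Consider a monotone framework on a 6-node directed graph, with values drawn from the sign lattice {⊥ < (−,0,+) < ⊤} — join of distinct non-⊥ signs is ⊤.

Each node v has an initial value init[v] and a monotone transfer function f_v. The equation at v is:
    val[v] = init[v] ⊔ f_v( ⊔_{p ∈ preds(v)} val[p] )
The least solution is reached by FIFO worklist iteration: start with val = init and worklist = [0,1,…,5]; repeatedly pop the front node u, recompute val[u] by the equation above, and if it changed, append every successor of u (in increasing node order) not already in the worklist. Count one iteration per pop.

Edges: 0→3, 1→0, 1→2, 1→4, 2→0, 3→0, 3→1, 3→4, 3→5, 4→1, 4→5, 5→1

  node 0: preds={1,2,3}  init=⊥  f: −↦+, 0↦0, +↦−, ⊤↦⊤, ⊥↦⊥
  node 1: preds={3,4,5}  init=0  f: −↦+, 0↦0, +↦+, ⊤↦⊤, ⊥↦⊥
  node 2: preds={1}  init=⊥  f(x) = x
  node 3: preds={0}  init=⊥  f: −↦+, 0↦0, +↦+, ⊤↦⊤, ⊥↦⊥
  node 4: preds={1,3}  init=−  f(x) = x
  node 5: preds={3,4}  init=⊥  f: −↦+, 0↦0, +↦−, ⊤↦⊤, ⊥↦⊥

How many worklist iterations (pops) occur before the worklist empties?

13

Trace (13 dequeues):
  [1] u=0 | in 0 | out 0 | prev ⊥ | push {}
  [2] u=1 | in − | out ⊤ | prev 0 | push {0}
  [3] u=2 | in ⊤ | out ⊤ | prev ⊥ | push {}
  [4] u=3 | in 0 | out 0 | prev ⊥ | push {1}
  [5] u=4 | in ⊤ | out ⊤ | prev − | push {}
  [6] u=5 | in ⊤ | out ⊤ | prev ⊥ | push {}
  [7] u=0 | in ⊤ | out ⊤ | prev 0 | push {3}
  [8] u=1 | in ⊤ | out ⊤ | ==
  [9] u=3 | in ⊤ | out ⊤ | prev 0 | push {0,1,4,5}
  [10] u=0 | in ⊤ | out ⊤ | ==
  [11] u=1 | in ⊤ | out ⊤ | ==
  [12] u=4 | in ⊤ | out ⊤ | ==
  [13] u=5 | in ⊤ | out ⊤ | ==

Converged values:
  [0] ⊤
  [1] ⊤
  [2] ⊤
  [3] ⊤
  [4] ⊤
  [5] ⊤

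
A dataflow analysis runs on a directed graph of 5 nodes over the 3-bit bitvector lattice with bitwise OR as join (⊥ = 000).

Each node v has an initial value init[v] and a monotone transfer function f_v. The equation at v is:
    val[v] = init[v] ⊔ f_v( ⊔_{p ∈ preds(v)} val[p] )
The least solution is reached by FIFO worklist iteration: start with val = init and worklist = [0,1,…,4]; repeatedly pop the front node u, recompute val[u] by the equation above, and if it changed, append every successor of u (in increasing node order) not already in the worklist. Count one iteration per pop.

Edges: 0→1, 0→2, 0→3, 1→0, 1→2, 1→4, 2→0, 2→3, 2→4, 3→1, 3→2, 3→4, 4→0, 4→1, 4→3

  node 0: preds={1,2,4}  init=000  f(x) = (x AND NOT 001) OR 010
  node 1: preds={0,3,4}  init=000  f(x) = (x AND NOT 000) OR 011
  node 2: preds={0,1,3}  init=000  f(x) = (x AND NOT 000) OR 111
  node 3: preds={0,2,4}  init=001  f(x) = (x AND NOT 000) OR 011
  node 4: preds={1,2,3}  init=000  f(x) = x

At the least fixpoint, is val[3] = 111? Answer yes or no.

yes

Trace (11 dequeues):
  [1] u=0 | in 000 | out 010 | prev 000 | push {}
  [2] u=1 | in 011 | out 011 | prev 000 | push {0}
  [3] u=2 | in 011 | out 111 | prev 000 | push {}
  [4] u=3 | in 111 | out 111 | prev 001 | push {1,2}
  [5] u=4 | in 111 | out 111 | prev 000 | push {3}
  [6] u=0 | in 111 | out 110 | prev 010 | push {}
  [7] u=1 | in 111 | out 111 | prev 011 | push {0,4}
  [8] u=2 | in 111 | out 111 | ==
  [9] u=3 | in 111 | out 111 | ==
  [10] u=0 | in 111 | out 110 | ==
  [11] u=4 | in 111 | out 111 | ==

Converged values:
  [0] 110
  [1] 111
  [2] 111
  [3] 111
  [4] 111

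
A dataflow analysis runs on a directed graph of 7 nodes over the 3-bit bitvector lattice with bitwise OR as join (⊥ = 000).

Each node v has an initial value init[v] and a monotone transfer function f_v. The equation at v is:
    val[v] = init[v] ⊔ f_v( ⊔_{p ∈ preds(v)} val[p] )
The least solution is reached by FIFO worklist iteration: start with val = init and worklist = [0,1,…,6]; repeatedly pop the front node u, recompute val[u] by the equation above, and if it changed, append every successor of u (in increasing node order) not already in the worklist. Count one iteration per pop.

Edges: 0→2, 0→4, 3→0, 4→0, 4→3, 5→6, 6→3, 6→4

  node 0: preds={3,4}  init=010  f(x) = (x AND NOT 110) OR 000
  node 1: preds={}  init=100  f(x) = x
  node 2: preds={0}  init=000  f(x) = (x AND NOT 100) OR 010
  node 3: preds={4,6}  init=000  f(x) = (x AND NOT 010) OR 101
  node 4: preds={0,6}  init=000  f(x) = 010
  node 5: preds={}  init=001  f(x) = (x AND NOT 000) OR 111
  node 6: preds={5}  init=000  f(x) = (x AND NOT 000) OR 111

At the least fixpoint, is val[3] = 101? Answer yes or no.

yes

Worklist (11 pops):
  #1 pop 0: in=000 → 010 (no change)
  #2 pop 1: in=000 → 100 (no change)
  #3 pop 2: in=010 → 010 (was 000); enqueue []
  #4 pop 3: in=000 → 101 (was 000); enqueue [0]
  #5 pop 4: in=010 → 010 (was 000); enqueue [3]
  #6 pop 5: in=000 → 111 (was 001); enqueue []
  #7 pop 6: in=111 → 111 (was 000); enqueue [4]
  #8 pop 0: in=111 → 011 (was 010); enqueue [2]
  #9 pop 3: in=111 → 101 (no change)
  #10 pop 4: in=111 → 010 (no change)
  #11 pop 2: in=011 → 011 (was 010); enqueue []

Fixpoint:
  val[0] = 011
  val[1] = 100
  val[2] = 011
  val[3] = 101
  val[4] = 010
  val[5] = 111
  val[6] = 111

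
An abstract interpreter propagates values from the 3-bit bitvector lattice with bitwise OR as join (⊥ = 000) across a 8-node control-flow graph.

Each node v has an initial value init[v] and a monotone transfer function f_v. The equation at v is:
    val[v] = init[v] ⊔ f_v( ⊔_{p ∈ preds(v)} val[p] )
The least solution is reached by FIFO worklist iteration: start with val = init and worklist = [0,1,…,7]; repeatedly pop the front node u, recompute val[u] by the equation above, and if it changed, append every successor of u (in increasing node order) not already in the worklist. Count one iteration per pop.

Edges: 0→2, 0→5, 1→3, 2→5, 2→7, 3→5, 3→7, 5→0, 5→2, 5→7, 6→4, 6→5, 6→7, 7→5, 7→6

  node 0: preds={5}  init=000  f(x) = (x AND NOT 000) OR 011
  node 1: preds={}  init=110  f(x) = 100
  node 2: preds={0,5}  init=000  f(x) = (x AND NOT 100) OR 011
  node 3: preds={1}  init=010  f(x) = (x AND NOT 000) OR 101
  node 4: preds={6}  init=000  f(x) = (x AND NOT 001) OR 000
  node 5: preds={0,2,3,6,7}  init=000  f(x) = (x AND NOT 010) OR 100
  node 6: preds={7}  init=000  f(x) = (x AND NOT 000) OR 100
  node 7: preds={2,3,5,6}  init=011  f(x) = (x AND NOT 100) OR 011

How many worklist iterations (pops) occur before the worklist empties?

12

Iteration log — 12 steps:
  step 1. node 0  ⊔preds=000  new=011  old=000  +wl: 
  step 2. node 1  ⊔preds=000  new=110  stable
  step 3. node 2  ⊔preds=011  new=011  old=000  +wl: 
  step 4. node 3  ⊔preds=110  new=111  old=010  +wl: 
  step 5. node 4  ⊔preds=000  new=000  stable
  step 6. node 5  ⊔preds=111  new=101  old=000  +wl: 0,2
  step 7. node 6  ⊔preds=011  new=111  old=000  +wl: 4,5
  step 8. node 7  ⊔preds=111  new=011  stable
  step 9. node 0  ⊔preds=101  new=111  old=011  +wl: 
  step 10. node 2  ⊔preds=111  new=011  stable
  step 11. node 4  ⊔preds=111  new=110  old=000  +wl: 
  step 12. node 5  ⊔preds=111  new=101  stable

Least fixpoint reached:
  node 0: 111
  node 1: 110
  node 2: 011
  node 3: 111
  node 4: 110
  node 5: 101
  node 6: 111
  node 7: 011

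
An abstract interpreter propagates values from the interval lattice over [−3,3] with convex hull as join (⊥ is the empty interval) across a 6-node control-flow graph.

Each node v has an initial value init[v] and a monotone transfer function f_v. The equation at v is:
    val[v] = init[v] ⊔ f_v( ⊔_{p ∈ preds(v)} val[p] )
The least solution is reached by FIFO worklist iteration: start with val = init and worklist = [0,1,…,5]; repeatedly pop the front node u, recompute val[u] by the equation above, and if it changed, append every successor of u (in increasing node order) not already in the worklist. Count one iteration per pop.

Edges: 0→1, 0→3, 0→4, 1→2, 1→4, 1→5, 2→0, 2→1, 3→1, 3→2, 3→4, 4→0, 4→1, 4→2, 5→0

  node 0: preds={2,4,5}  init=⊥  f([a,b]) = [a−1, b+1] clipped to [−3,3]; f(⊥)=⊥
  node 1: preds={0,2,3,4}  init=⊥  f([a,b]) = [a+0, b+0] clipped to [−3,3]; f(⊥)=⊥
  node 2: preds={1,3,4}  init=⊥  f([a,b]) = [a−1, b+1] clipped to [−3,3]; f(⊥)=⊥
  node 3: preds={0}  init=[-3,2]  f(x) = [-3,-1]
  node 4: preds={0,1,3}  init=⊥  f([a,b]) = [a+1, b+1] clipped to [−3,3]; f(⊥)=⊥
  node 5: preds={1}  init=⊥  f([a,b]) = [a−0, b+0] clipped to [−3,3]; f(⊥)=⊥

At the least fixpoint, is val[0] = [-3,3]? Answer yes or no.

Trace (13 dequeues):
  [1] u=0 | in ⊥ | out ⊥ | ==
  [2] u=1 | in [-3,2] | out [-3,2] | prev ⊥ | push {}
  [3] u=2 | in [-3,2] | out [-3,3] | prev ⊥ | push {0,1}
  [4] u=3 | in ⊥ | out [-3,2] | ==
  [5] u=4 | in [-3,2] | out [-2,3] | prev ⊥ | push {2}
  [6] u=5 | in [-3,2] | out [-3,2] | prev ⊥ | push {}
  [7] u=0 | in [-3,3] | out [-3,3] | prev ⊥ | push {3,4}
  [8] u=1 | in [-3,3] | out [-3,3] | prev [-3,2] | push {5}
  [9] u=2 | in [-3,3] | out [-3,3] | ==
  [10] u=3 | in [-3,3] | out [-3,2] | ==
  [11] u=4 | in [-3,3] | out [-2,3] | ==
  [12] u=5 | in [-3,3] | out [-3,3] | prev [-3,2] | push {0}
  [13] u=0 | in [-3,3] | out [-3,3] | ==

Converged values:
  [0] [-3,3]
  [1] [-3,3]
  [2] [-3,3]
  [3] [-3,2]
  [4] [-2,3]
  [5] [-3,3]

yes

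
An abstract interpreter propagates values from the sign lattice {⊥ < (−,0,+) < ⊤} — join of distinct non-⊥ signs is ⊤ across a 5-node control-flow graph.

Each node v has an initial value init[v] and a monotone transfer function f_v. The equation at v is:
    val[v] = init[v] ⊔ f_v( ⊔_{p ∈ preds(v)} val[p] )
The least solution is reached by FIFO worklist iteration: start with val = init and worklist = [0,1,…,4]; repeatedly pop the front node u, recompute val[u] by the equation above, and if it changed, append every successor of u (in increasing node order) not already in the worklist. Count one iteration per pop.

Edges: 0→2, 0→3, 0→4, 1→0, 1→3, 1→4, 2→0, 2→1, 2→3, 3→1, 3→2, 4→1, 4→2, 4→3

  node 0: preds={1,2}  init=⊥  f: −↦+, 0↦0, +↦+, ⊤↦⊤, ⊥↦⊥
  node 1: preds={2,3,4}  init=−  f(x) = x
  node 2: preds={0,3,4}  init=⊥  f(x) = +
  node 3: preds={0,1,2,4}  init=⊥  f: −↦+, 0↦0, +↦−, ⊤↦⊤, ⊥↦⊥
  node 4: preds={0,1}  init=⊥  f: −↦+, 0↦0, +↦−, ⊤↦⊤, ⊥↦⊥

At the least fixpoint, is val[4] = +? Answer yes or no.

Trace (11 dequeues):
  [1] u=0 | in − | out + | prev ⊥ | push {}
  [2] u=1 | in ⊥ | out − | ==
  [3] u=2 | in + | out + | prev ⊥ | push {0,1}
  [4] u=3 | in ⊤ | out ⊤ | prev ⊥ | push {2}
  [5] u=4 | in ⊤ | out ⊤ | prev ⊥ | push {3}
  [6] u=0 | in ⊤ | out ⊤ | prev + | push {4}
  [7] u=1 | in ⊤ | out ⊤ | prev − | push {0}
  [8] u=2 | in ⊤ | out + | ==
  [9] u=3 | in ⊤ | out ⊤ | ==
  [10] u=4 | in ⊤ | out ⊤ | ==
  [11] u=0 | in ⊤ | out ⊤ | ==

Converged values:
  [0] ⊤
  [1] ⊤
  [2] +
  [3] ⊤
  [4] ⊤

no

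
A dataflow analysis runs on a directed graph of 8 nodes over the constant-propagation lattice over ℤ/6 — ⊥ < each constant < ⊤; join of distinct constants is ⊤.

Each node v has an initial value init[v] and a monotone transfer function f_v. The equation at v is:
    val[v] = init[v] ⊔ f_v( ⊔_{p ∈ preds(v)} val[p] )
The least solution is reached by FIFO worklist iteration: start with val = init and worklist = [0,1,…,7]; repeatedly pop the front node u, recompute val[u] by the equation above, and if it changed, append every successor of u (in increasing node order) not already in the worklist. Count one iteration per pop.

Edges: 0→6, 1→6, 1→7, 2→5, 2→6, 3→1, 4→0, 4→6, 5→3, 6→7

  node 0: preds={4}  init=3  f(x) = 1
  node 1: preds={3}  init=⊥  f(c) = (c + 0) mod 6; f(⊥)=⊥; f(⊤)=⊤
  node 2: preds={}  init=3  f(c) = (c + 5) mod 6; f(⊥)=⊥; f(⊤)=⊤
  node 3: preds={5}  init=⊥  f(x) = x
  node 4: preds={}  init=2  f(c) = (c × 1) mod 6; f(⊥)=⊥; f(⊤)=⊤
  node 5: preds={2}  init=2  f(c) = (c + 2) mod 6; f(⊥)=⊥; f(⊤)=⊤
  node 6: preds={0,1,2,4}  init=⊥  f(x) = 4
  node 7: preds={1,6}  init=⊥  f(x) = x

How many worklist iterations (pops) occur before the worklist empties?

15

Trace (15 dequeues):
  [1] u=0 | in 2 | out ⊤ | prev 3 | push {}
  [2] u=1 | in ⊥ | out ⊥ | ==
  [3] u=2 | in ⊥ | out 3 | ==
  [4] u=3 | in 2 | out 2 | prev ⊥ | push {1}
  [5] u=4 | in ⊥ | out 2 | ==
  [6] u=5 | in 3 | out ⊤ | prev 2 | push {3}
  [7] u=6 | in ⊤ | out 4 | prev ⊥ | push {}
  [8] u=7 | in 4 | out 4 | prev ⊥ | push {}
  [9] u=1 | in 2 | out 2 | prev ⊥ | push {6,7}
  [10] u=3 | in ⊤ | out ⊤ | prev 2 | push {1}
  [11] u=6 | in ⊤ | out 4 | ==
  [12] u=7 | in ⊤ | out ⊤ | prev 4 | push {}
  [13] u=1 | in ⊤ | out ⊤ | prev 2 | push {6,7}
  [14] u=6 | in ⊤ | out 4 | ==
  [15] u=7 | in ⊤ | out ⊤ | ==

Converged values:
  [0] ⊤
  [1] ⊤
  [2] 3
  [3] ⊤
  [4] 2
  [5] ⊤
  [6] 4
  [7] ⊤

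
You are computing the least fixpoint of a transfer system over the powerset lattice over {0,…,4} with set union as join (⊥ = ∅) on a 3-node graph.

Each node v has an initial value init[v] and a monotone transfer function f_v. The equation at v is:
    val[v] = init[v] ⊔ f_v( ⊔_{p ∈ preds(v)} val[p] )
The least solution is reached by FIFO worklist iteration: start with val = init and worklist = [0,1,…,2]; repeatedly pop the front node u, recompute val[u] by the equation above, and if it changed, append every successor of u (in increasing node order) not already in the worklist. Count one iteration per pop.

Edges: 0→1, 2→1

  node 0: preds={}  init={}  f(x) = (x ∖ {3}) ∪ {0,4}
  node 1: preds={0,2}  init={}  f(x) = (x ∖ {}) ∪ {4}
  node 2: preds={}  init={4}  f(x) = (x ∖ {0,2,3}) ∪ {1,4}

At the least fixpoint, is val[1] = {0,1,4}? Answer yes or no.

yes

Iteration log — 4 steps:
  step 1. node 0  ⊔preds={}  new={0,4}  old={}  +wl: 
  step 2. node 1  ⊔preds={0,4}  new={0,4}  old={}  +wl: 
  step 3. node 2  ⊔preds={}  new={1,4}  old={4}  +wl: 1
  step 4. node 1  ⊔preds={0,1,4}  new={0,1,4}  old={0,4}  +wl: 

Least fixpoint reached:
  node 0: {0,4}
  node 1: {0,1,4}
  node 2: {1,4}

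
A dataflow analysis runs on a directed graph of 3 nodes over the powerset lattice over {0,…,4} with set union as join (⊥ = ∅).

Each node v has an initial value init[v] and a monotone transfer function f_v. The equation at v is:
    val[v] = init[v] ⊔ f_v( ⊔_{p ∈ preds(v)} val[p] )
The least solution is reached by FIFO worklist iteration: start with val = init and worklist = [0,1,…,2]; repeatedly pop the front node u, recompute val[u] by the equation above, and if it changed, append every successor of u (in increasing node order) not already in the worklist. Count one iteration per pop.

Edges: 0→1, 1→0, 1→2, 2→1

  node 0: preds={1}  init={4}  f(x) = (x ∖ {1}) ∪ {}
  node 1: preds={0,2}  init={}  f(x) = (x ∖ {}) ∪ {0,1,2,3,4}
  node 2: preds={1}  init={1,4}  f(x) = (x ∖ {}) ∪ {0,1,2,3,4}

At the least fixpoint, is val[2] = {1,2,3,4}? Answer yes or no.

Iteration log — 5 steps:
  step 1. node 0  ⊔preds={}  new={4}  stable
  step 2. node 1  ⊔preds={1,4}  new={0,1,2,3,4}  old={}  +wl: 0
  step 3. node 2  ⊔preds={0,1,2,3,4}  new={0,1,2,3,4}  old={1,4}  +wl: 1
  step 4. node 0  ⊔preds={0,1,2,3,4}  new={0,2,3,4}  old={4}  +wl: 
  step 5. node 1  ⊔preds={0,1,2,3,4}  new={0,1,2,3,4}  stable

Least fixpoint reached:
  node 0: {0,2,3,4}
  node 1: {0,1,2,3,4}
  node 2: {0,1,2,3,4}

no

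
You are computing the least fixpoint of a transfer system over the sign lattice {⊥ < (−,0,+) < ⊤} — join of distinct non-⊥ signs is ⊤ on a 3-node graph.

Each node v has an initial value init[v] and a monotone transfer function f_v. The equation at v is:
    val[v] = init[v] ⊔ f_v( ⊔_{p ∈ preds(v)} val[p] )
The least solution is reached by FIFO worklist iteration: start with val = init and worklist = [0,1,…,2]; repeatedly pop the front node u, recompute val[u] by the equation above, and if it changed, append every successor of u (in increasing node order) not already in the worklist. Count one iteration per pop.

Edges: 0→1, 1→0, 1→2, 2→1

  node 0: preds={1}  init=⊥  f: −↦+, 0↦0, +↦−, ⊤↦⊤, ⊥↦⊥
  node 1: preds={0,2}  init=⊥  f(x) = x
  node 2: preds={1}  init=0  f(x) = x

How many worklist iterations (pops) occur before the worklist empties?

5

Iteration log — 5 steps:
  step 1. node 0  ⊔preds=⊥  new=⊥  stable
  step 2. node 1  ⊔preds=0  new=0  old=⊥  +wl: 0
  step 3. node 2  ⊔preds=0  new=0  stable
  step 4. node 0  ⊔preds=0  new=0  old=⊥  +wl: 1
  step 5. node 1  ⊔preds=0  new=0  stable

Least fixpoint reached:
  node 0: 0
  node 1: 0
  node 2: 0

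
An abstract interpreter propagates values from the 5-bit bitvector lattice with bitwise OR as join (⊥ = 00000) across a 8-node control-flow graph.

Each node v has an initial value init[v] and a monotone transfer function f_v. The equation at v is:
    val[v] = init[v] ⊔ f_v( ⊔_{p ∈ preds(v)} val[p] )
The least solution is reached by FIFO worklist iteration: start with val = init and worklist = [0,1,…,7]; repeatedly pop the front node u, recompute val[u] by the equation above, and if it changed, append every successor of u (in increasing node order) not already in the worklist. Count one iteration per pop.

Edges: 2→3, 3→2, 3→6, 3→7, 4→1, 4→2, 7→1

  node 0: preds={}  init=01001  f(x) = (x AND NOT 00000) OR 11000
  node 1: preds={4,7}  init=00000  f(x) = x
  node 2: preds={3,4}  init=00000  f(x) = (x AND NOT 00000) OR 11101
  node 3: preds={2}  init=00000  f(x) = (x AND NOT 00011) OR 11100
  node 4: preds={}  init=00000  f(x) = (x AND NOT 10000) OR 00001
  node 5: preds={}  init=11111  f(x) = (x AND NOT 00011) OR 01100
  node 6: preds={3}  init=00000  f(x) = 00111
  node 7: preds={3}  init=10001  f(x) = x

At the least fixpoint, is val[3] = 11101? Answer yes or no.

no

Trace (10 dequeues):
  [1] u=0 | in 00000 | out 11001 | prev 01001 | push {}
  [2] u=1 | in 10001 | out 10001 | prev 00000 | push {}
  [3] u=2 | in 00000 | out 11101 | prev 00000 | push {}
  [4] u=3 | in 11101 | out 11100 | prev 00000 | push {2}
  [5] u=4 | in 00000 | out 00001 | prev 00000 | push {1}
  [6] u=5 | in 00000 | out 11111 | ==
  [7] u=6 | in 11100 | out 00111 | prev 00000 | push {}
  [8] u=7 | in 11100 | out 11101 | prev 10001 | push {}
  [9] u=2 | in 11101 | out 11101 | ==
  [10] u=1 | in 11101 | out 11101 | prev 10001 | push {}

Converged values:
  [0] 11001
  [1] 11101
  [2] 11101
  [3] 11100
  [4] 00001
  [5] 11111
  [6] 00111
  [7] 11101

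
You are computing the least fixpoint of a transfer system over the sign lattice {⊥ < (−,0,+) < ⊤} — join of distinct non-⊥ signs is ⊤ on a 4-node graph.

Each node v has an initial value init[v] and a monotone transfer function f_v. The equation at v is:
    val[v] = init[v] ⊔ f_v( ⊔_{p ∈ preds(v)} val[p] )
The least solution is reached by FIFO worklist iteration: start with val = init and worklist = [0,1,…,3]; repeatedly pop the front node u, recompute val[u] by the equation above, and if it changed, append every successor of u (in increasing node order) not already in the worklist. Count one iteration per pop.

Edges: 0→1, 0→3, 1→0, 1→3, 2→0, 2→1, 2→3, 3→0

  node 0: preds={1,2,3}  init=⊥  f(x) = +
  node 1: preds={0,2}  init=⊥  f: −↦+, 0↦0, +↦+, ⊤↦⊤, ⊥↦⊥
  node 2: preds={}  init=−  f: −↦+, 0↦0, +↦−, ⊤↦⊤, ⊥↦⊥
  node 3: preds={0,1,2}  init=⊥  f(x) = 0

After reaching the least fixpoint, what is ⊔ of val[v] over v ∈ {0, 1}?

Worklist (5 pops):
  #1 pop 0: in=− → + (was ⊥); enqueue []
  #2 pop 1: in=⊤ → ⊤ (was ⊥); enqueue [0]
  #3 pop 2: in=⊥ → − (no change)
  #4 pop 3: in=⊤ → 0 (was ⊥); enqueue []
  #5 pop 0: in=⊤ → + (no change)

Fixpoint:
  val[0] = +
  val[1] = ⊤
  val[2] = −
  val[3] = 0

⊤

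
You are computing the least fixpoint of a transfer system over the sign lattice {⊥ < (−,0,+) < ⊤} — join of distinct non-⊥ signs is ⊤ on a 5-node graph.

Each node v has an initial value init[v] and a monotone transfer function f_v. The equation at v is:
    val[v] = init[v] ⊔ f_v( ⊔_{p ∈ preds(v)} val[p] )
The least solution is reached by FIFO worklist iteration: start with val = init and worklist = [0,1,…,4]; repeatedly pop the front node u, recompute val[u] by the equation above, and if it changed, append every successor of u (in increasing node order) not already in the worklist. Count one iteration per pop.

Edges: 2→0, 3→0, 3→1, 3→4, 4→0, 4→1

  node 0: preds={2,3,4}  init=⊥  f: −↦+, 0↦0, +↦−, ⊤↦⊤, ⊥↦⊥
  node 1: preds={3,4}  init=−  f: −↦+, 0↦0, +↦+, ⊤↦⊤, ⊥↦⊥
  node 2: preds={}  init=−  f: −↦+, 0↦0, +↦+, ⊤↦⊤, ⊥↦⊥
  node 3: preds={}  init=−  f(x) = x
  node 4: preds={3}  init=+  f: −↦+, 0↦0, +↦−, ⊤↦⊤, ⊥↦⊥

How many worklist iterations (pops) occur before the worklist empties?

Iteration log — 5 steps:
  step 1. node 0  ⊔preds=⊤  new=⊤  old=⊥  +wl: 
  step 2. node 1  ⊔preds=⊤  new=⊤  old=−  +wl: 
  step 3. node 2  ⊔preds=⊥  new=−  stable
  step 4. node 3  ⊔preds=⊥  new=−  stable
  step 5. node 4  ⊔preds=−  new=+  stable

Least fixpoint reached:
  node 0: ⊤
  node 1: ⊤
  node 2: −
  node 3: −
  node 4: +

5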